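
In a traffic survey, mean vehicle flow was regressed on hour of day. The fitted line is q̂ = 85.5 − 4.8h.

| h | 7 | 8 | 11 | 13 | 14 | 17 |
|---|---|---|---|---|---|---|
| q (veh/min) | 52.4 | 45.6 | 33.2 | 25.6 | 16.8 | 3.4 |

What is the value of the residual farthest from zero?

e = 2.5

h=7: q̂ = 85.5 − 4.8·7 = 51.9; e = 52.4 − 51.9 = 0.5
h=8: q̂ = 85.5 − 4.8·8 = 47.1; e = 45.6 − 47.1 = -1.5
h=11: q̂ = 85.5 − 4.8·11 = 32.7; e = 33.2 − 32.7 = 0.5
h=13: q̂ = 85.5 − 4.8·13 = 23.1; e = 25.6 − 23.1 = 2.5
h=14: q̂ = 85.5 − 4.8·14 = 18.3; e = 16.8 − 18.3 = -1.5
h=17: q̂ = 85.5 − 4.8·17 = 3.9; e = 3.4 − 3.9 = -0.5
Largest |e| is 2.5 at h = 13, residual 2.5.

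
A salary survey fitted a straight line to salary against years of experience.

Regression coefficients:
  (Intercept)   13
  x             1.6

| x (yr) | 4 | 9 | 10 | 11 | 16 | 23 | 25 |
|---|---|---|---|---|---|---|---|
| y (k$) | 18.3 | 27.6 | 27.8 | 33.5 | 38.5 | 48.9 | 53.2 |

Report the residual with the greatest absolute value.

x=4: ŷ = 13 + 1.6·4 = 19.4; e = 18.3 − 19.4 = -1.1
x=9: ŷ = 13 + 1.6·9 = 27.4; e = 27.6 − 27.4 = 0.2
x=10: ŷ = 13 + 1.6·10 = 29; e = 27.8 − 29 = -1.2
x=11: ŷ = 13 + 1.6·11 = 30.6; e = 33.5 − 30.6 = 2.9
x=16: ŷ = 13 + 1.6·16 = 38.6; e = 38.5 − 38.6 = -0.1
x=23: ŷ = 13 + 1.6·23 = 49.8; e = 48.9 − 49.8 = -0.9
x=25: ŷ = 13 + 1.6·25 = 53; e = 53.2 − 53 = 0.2
Largest |e| is 2.9 at x = 11, residual 2.9.

e = 2.9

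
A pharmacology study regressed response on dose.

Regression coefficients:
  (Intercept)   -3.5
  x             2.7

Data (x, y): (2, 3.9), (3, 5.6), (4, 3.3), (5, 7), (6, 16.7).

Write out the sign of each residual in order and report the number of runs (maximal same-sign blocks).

3 runs

x=2: ŷ = -3.5 + 2.7·2 = 1.9; e = 3.9 − 1.9 = 2
x=3: ŷ = -3.5 + 2.7·3 = 4.6; e = 5.6 − 4.6 = 1
x=4: ŷ = -3.5 + 2.7·4 = 7.3; e = 3.3 − 7.3 = -4
x=5: ŷ = -3.5 + 2.7·5 = 10; e = 7 − 10 = -3
x=6: ŷ = -3.5 + 2.7·6 = 12.7; e = 16.7 − 12.7 = 4
Signs: + + − − +
Runs: +×2, −×2, +×1 → 3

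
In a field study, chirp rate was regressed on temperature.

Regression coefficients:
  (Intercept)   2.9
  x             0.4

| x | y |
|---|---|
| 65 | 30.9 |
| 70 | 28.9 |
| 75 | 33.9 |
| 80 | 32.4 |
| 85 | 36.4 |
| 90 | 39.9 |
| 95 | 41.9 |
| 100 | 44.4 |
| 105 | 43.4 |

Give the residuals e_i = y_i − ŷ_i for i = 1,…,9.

x=65: ŷ = 2.9 + 0.4·65 = 28.9; e = 30.9 − 28.9 = 2
x=70: ŷ = 2.9 + 0.4·70 = 30.9; e = 28.9 − 30.9 = -2
x=75: ŷ = 2.9 + 0.4·75 = 32.9; e = 33.9 − 32.9 = 1
x=80: ŷ = 2.9 + 0.4·80 = 34.9; e = 32.4 − 34.9 = -2.5
x=85: ŷ = 2.9 + 0.4·85 = 36.9; e = 36.4 − 36.9 = -0.5
x=90: ŷ = 2.9 + 0.4·90 = 38.9; e = 39.9 − 38.9 = 1
x=95: ŷ = 2.9 + 0.4·95 = 40.9; e = 41.9 − 40.9 = 1
x=100: ŷ = 2.9 + 0.4·100 = 42.9; e = 44.4 − 42.9 = 1.5
x=105: ŷ = 2.9 + 0.4·105 = 44.9; e = 43.4 − 44.9 = -1.5

2, -2, 1, -2.5, -0.5, 1, 1, 1.5, -1.5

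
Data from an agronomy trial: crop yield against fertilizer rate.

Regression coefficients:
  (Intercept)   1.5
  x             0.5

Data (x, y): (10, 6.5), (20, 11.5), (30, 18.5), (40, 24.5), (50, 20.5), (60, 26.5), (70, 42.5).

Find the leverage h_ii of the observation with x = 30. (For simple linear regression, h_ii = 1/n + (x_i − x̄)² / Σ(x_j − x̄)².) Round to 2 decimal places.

x̄ = (10 + 20 + 30 + 40 + 50 + 60 + 70)/7 = 40
Σ(x − x̄)² = 900 + 400 + 100 + 0 + 100 + 400 + 900 = 2800
h = 1/7 + (-10)²/2800 = 0.142857 + 0.0357143 = 0.18

h = 0.18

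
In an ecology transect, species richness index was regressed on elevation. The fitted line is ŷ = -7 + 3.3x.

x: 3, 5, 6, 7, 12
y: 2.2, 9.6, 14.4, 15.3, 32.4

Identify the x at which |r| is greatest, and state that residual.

x = 6, r = 1.6

x=3: ŷ = -7 + 3.3·3 = 2.9; r = 2.2 − 2.9 = -0.7
x=5: ŷ = -7 + 3.3·5 = 9.5; r = 9.6 − 9.5 = 0.1
x=6: ŷ = -7 + 3.3·6 = 12.8; r = 14.4 − 12.8 = 1.6
x=7: ŷ = -7 + 3.3·7 = 16.1; r = 15.3 − 16.1 = -0.8
x=12: ŷ = -7 + 3.3·12 = 32.6; r = 32.4 − 32.6 = -0.2
Largest |r| is 1.6 at x = 6, residual 1.6.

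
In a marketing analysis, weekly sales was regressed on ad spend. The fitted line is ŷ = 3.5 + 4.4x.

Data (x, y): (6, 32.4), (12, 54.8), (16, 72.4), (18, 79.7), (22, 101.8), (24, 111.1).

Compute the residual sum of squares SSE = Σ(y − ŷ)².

SSE = 26

x=6: ŷ = 3.5 + 4.4·6 = 29.9; e = 32.4 − 29.9 = 2.5
x=12: ŷ = 3.5 + 4.4·12 = 56.3; e = 54.8 − 56.3 = -1.5
x=16: ŷ = 3.5 + 4.4·16 = 73.9; e = 72.4 − 73.9 = -1.5
x=18: ŷ = 3.5 + 4.4·18 = 82.7; e = 79.7 − 82.7 = -3
x=22: ŷ = 3.5 + 4.4·22 = 100.3; e = 101.8 − 100.3 = 1.5
x=24: ŷ = 3.5 + 4.4·24 = 109.1; e = 111.1 − 109.1 = 2
SSE = 6.25 + 2.25 + 2.25 + 9 + 2.25 + 4 = 26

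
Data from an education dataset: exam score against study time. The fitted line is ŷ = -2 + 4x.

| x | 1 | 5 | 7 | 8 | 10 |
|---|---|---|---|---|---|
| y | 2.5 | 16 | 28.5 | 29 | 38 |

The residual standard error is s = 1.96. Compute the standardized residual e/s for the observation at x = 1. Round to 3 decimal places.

0.255

ŷ = -2 + 4·1 = 2
e = 2.5 − 2 = 0.5
e/s = 0.5 / 1.96 = 0.255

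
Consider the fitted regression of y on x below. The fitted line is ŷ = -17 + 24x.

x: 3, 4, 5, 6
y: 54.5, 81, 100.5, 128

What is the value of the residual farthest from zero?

e = -2.5

x=3: ŷ = -17 + 24·3 = 55; e = 54.5 − 55 = -0.5
x=4: ŷ = -17 + 24·4 = 79; e = 81 − 79 = 2
x=5: ŷ = -17 + 24·5 = 103; e = 100.5 − 103 = -2.5
x=6: ŷ = -17 + 24·6 = 127; e = 128 − 127 = 1
Largest |e| is 2.5 at x = 5, residual -2.5.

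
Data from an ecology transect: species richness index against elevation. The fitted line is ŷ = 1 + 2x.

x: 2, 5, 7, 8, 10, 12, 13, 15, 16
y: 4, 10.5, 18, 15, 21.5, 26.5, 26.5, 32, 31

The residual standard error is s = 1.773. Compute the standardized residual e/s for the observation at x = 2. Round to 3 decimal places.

-0.564

ŷ = 1 + 2·2 = 5
e = 4 − 5 = -1
e/s = -1 / 1.773 = -0.564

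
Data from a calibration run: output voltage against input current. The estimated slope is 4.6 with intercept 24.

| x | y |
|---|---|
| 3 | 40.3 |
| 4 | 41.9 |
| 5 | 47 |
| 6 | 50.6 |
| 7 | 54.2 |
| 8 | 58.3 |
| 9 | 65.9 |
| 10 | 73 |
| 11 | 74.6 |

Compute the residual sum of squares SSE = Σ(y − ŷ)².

x=3: ŷ = 24 + 4.6·3 = 37.8; e = 40.3 − 37.8 = 2.5
x=4: ŷ = 24 + 4.6·4 = 42.4; e = 41.9 − 42.4 = -0.5
x=5: ŷ = 24 + 4.6·5 = 47; e = 47 − 47 = 0
x=6: ŷ = 24 + 4.6·6 = 51.6; e = 50.6 − 51.6 = -1
x=7: ŷ = 24 + 4.6·7 = 56.2; e = 54.2 − 56.2 = -2
x=8: ŷ = 24 + 4.6·8 = 60.8; e = 58.3 − 60.8 = -2.5
x=9: ŷ = 24 + 4.6·9 = 65.4; e = 65.9 − 65.4 = 0.5
x=10: ŷ = 24 + 4.6·10 = 70; e = 73 − 70 = 3
x=11: ŷ = 24 + 4.6·11 = 74.6; e = 74.6 − 74.6 = 0
SSE = 6.25 + 0.25 + 0 + 1 + 4 + 6.25 + 0.25 + 9 + 0 = 27

SSE = 27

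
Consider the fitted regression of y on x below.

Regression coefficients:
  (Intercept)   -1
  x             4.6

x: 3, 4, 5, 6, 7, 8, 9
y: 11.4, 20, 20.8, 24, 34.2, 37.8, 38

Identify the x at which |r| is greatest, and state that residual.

x=3: ŷ = -1 + 4.6·3 = 12.8; r = 11.4 − 12.8 = -1.4
x=4: ŷ = -1 + 4.6·4 = 17.4; r = 20 − 17.4 = 2.6
x=5: ŷ = -1 + 4.6·5 = 22; r = 20.8 − 22 = -1.2
x=6: ŷ = -1 + 4.6·6 = 26.6; r = 24 − 26.6 = -2.6
x=7: ŷ = -1 + 4.6·7 = 31.2; r = 34.2 − 31.2 = 3
x=8: ŷ = -1 + 4.6·8 = 35.8; r = 37.8 − 35.8 = 2
x=9: ŷ = -1 + 4.6·9 = 40.4; r = 38 − 40.4 = -2.4
Largest |r| is 3 at x = 7, residual 3.

x = 7, r = 3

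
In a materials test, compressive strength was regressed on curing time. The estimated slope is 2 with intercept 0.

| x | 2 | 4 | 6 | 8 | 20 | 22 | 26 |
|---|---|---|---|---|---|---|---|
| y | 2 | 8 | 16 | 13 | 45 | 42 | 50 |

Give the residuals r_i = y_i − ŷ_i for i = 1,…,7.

-2, 0, 4, -3, 5, -2, -2

x=2: ŷ = 2·2 = 4; r = 2 − 4 = -2
x=4: ŷ = 2·4 = 8; r = 8 − 8 = 0
x=6: ŷ = 2·6 = 12; r = 16 − 12 = 4
x=8: ŷ = 2·8 = 16; r = 13 − 16 = -3
x=20: ŷ = 2·20 = 40; r = 45 − 40 = 5
x=22: ŷ = 2·22 = 44; r = 42 − 44 = -2
x=26: ŷ = 2·26 = 52; r = 50 − 52 = -2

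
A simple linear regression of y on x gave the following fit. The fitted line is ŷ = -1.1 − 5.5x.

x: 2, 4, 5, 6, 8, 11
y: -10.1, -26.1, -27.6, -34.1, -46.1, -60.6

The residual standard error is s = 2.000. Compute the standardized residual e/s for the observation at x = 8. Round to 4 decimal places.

ŷ = -1.1 − 5.5·8 = -45.1
e = -46.1 − (-45.1) = -1
e/s = -1 / 2.000 = -0.5000

-0.5000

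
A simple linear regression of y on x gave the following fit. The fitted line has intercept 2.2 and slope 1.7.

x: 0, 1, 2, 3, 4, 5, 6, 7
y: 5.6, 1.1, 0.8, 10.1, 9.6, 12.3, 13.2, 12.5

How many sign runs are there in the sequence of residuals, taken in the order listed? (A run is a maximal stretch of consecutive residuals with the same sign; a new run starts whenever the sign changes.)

x=0: ŷ = 2.2 + 1.7·0 = 2.2; r = 5.6 − 2.2 = 3.4
x=1: ŷ = 2.2 + 1.7·1 = 3.9; r = 1.1 − 3.9 = -2.8
x=2: ŷ = 2.2 + 1.7·2 = 5.6; r = 0.8 − 5.6 = -4.8
x=3: ŷ = 2.2 + 1.7·3 = 7.3; r = 10.1 − 7.3 = 2.8
x=4: ŷ = 2.2 + 1.7·4 = 9; r = 9.6 − 9 = 0.6
x=5: ŷ = 2.2 + 1.7·5 = 10.7; r = 12.3 − 10.7 = 1.6
x=6: ŷ = 2.2 + 1.7·6 = 12.4; r = 13.2 − 12.4 = 0.8
x=7: ŷ = 2.2 + 1.7·7 = 14.1; r = 12.5 − 14.1 = -1.6
Signs: + − − + + + + −
Runs: +×1, −×2, +×4, −×1 → 4

4 runs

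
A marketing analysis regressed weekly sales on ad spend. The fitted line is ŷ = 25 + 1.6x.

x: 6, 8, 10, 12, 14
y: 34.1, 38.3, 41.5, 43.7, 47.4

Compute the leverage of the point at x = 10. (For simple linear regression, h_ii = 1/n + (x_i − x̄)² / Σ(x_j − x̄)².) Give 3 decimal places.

h = 0.200

x̄ = (6 + 8 + 10 + 12 + 14)/5 = 10
Σ(x − x̄)² = 16 + 4 + 0 + 4 + 16 = 40
h = 1/5 + (0)²/40 = 0.2 + 0 = 0.200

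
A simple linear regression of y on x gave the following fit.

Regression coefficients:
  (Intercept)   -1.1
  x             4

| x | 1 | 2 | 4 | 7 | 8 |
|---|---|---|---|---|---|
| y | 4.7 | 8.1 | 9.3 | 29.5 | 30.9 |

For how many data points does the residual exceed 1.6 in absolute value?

3

x=1: ŷ = -1.1 + 4·1 = 2.9; r = 4.7 − 2.9 = 1.8
x=2: ŷ = -1.1 + 4·2 = 6.9; r = 8.1 − 6.9 = 1.2
x=4: ŷ = -1.1 + 4·4 = 14.9; r = 9.3 − 14.9 = -5.6
x=7: ŷ = -1.1 + 4·7 = 26.9; r = 29.5 − 26.9 = 2.6
x=8: ŷ = -1.1 + 4·8 = 30.9; r = 30.9 − 30.9 = 0
|r| > 1.6: x=1 (|r|=1.8), x=4 (|r|=5.6), x=7 (|r|=2.6) → 3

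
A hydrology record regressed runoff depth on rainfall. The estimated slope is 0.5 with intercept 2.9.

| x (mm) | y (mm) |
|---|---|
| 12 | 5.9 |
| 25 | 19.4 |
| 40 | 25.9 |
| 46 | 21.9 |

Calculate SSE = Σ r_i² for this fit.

x=12: ŷ = 2.9 + 0.5·12 = 8.9; r = 5.9 − 8.9 = -3
x=25: ŷ = 2.9 + 0.5·25 = 15.4; r = 19.4 − 15.4 = 4
x=40: ŷ = 2.9 + 0.5·40 = 22.9; r = 25.9 − 22.9 = 3
x=46: ŷ = 2.9 + 0.5·46 = 25.9; r = 21.9 − 25.9 = -4
SSE = 9 + 16 + 9 + 16 = 50

SSE = 50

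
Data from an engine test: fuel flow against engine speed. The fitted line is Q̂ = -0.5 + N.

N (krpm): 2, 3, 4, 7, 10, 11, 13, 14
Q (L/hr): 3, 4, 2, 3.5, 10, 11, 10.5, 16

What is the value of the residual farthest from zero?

N=2: Q̂ = -0.5 + 2 = 1.5; r = 3 − 1.5 = 1.5
N=3: Q̂ = -0.5 + 3 = 2.5; r = 4 − 2.5 = 1.5
N=4: Q̂ = -0.5 + 4 = 3.5; r = 2 − 3.5 = -1.5
N=7: Q̂ = -0.5 + 7 = 6.5; r = 3.5 − 6.5 = -3
N=10: Q̂ = -0.5 + 10 = 9.5; r = 10 − 9.5 = 0.5
N=11: Q̂ = -0.5 + 11 = 10.5; r = 11 − 10.5 = 0.5
N=13: Q̂ = -0.5 + 13 = 12.5; r = 10.5 − 12.5 = -2
N=14: Q̂ = -0.5 + 14 = 13.5; r = 16 − 13.5 = 2.5
Largest |r| is 3 at N = 7, residual -3.

r = -3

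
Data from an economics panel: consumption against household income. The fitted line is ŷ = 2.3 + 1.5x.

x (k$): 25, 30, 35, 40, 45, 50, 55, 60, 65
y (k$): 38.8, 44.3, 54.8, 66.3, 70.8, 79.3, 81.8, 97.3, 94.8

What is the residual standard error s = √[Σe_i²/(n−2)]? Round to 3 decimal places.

s = 3.586

x=25: ŷ = 2.3 + 1.5·25 = 39.8; e = 38.8 − 39.8 = -1
x=30: ŷ = 2.3 + 1.5·30 = 47.3; e = 44.3 − 47.3 = -3
x=35: ŷ = 2.3 + 1.5·35 = 54.8; e = 54.8 − 54.8 = 0
x=40: ŷ = 2.3 + 1.5·40 = 62.3; e = 66.3 − 62.3 = 4
x=45: ŷ = 2.3 + 1.5·45 = 69.8; e = 70.8 − 69.8 = 1
x=50: ŷ = 2.3 + 1.5·50 = 77.3; e = 79.3 − 77.3 = 2
x=55: ŷ = 2.3 + 1.5·55 = 84.8; e = 81.8 − 84.8 = -3
x=60: ŷ = 2.3 + 1.5·60 = 92.3; e = 97.3 − 92.3 = 5
x=65: ŷ = 2.3 + 1.5·65 = 99.8; e = 94.8 − 99.8 = -5
SSE = 1 + 9 + 0 + 16 + 1 + 4 + 9 + 25 + 25 = 90
s = √(90/7) = √12.8571 ≈ 3.586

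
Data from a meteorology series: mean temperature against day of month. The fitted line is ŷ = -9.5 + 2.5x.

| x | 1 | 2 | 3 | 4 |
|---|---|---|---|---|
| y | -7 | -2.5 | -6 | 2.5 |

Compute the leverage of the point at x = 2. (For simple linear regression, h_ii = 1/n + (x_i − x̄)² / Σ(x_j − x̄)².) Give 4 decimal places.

h = 0.3000

x̄ = (1 + 2 + 3 + 4)/4 = 2.5
Σ(x − x̄)² = 2.25 + 0.25 + 0.25 + 2.25 = 5
h = 1/4 + (-0.5)²/5 = 0.25 + 0.05 = 0.3000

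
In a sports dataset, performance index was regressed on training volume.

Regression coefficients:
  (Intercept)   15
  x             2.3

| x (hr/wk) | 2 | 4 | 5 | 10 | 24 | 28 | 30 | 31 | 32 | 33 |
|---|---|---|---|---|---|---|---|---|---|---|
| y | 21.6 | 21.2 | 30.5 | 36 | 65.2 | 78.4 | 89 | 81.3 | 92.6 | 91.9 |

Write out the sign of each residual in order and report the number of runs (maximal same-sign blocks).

7 runs

x=2: ŷ = 15 + 2.3·2 = 19.6; e = 21.6 − 19.6 = 2
x=4: ŷ = 15 + 2.3·4 = 24.2; e = 21.2 − 24.2 = -3
x=5: ŷ = 15 + 2.3·5 = 26.5; e = 30.5 − 26.5 = 4
x=10: ŷ = 15 + 2.3·10 = 38; e = 36 − 38 = -2
x=24: ŷ = 15 + 2.3·24 = 70.2; e = 65.2 − 70.2 = -5
x=28: ŷ = 15 + 2.3·28 = 79.4; e = 78.4 − 79.4 = -1
x=30: ŷ = 15 + 2.3·30 = 84; e = 89 − 84 = 5
x=31: ŷ = 15 + 2.3·31 = 86.3; e = 81.3 − 86.3 = -5
x=32: ŷ = 15 + 2.3·32 = 88.6; e = 92.6 − 88.6 = 4
x=33: ŷ = 15 + 2.3·33 = 90.9; e = 91.9 − 90.9 = 1
Signs: + − + − − − + − + +
Runs: +×1, −×1, +×1, −×3, +×1, −×1, +×2 → 7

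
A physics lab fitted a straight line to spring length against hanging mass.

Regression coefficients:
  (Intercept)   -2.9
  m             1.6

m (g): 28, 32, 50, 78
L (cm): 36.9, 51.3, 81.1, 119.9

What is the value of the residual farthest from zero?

m=28: ŷ = -2.9 + 1.6·28 = 41.9; r = 36.9 − 41.9 = -5
m=32: ŷ = -2.9 + 1.6·32 = 48.3; r = 51.3 − 48.3 = 3
m=50: ŷ = -2.9 + 1.6·50 = 77.1; r = 81.1 − 77.1 = 4
m=78: ŷ = -2.9 + 1.6·78 = 121.9; r = 119.9 − 121.9 = -2
Largest |r| is 5 at m = 28, residual -5.

r = -5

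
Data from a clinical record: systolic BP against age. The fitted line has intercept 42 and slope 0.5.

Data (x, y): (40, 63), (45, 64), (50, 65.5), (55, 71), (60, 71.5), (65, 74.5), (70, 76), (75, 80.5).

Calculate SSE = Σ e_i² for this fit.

SSE = 8

x=40: ŷ = 42 + 0.5·40 = 62; e = 63 − 62 = 1
x=45: ŷ = 42 + 0.5·45 = 64.5; e = 64 − 64.5 = -0.5
x=50: ŷ = 42 + 0.5·50 = 67; e = 65.5 − 67 = -1.5
x=55: ŷ = 42 + 0.5·55 = 69.5; e = 71 − 69.5 = 1.5
x=60: ŷ = 42 + 0.5·60 = 72; e = 71.5 − 72 = -0.5
x=65: ŷ = 42 + 0.5·65 = 74.5; e = 74.5 − 74.5 = 0
x=70: ŷ = 42 + 0.5·70 = 77; e = 76 − 77 = -1
x=75: ŷ = 42 + 0.5·75 = 79.5; e = 80.5 − 79.5 = 1
SSE = 1 + 0.25 + 2.25 + 2.25 + 0.25 + 0 + 1 + 1 = 8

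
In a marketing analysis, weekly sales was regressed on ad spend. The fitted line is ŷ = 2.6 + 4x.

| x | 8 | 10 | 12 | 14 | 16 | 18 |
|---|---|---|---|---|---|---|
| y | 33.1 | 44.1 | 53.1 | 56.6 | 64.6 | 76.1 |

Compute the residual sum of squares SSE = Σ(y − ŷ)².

x=8: ŷ = 2.6 + 4·8 = 34.6; r = 33.1 − 34.6 = -1.5
x=10: ŷ = 2.6 + 4·10 = 42.6; r = 44.1 − 42.6 = 1.5
x=12: ŷ = 2.6 + 4·12 = 50.6; r = 53.1 − 50.6 = 2.5
x=14: ŷ = 2.6 + 4·14 = 58.6; r = 56.6 − 58.6 = -2
x=16: ŷ = 2.6 + 4·16 = 66.6; r = 64.6 − 66.6 = -2
x=18: ŷ = 2.6 + 4·18 = 74.6; r = 76.1 − 74.6 = 1.5
SSE = 2.25 + 2.25 + 6.25 + 4 + 4 + 2.25 = 21

SSE = 21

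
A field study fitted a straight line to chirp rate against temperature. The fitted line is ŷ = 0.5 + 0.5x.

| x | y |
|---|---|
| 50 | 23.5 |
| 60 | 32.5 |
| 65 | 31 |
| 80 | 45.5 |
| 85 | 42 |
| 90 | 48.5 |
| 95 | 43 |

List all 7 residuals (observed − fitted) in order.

x=50: ŷ = 0.5 + 0.5·50 = 25.5; r = 23.5 − 25.5 = -2
x=60: ŷ = 0.5 + 0.5·60 = 30.5; r = 32.5 − 30.5 = 2
x=65: ŷ = 0.5 + 0.5·65 = 33; r = 31 − 33 = -2
x=80: ŷ = 0.5 + 0.5·80 = 40.5; r = 45.5 − 40.5 = 5
x=85: ŷ = 0.5 + 0.5·85 = 43; r = 42 − 43 = -1
x=90: ŷ = 0.5 + 0.5·90 = 45.5; r = 48.5 − 45.5 = 3
x=95: ŷ = 0.5 + 0.5·95 = 48; r = 43 − 48 = -5

-2, 2, -2, 5, -1, 3, -5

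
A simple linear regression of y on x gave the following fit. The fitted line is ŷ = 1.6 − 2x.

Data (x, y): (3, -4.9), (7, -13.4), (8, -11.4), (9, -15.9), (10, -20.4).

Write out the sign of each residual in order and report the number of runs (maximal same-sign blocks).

3 runs

x=3: ŷ = 1.6 − 2·3 = -4.4; e = -4.9 − (-4.4) = -0.5
x=7: ŷ = 1.6 − 2·7 = -12.4; e = -13.4 − (-12.4) = -1
x=8: ŷ = 1.6 − 2·8 = -14.4; e = -11.4 − (-14.4) = 3
x=9: ŷ = 1.6 − 2·9 = -16.4; e = -15.9 − (-16.4) = 0.5
x=10: ŷ = 1.6 − 2·10 = -18.4; e = -20.4 − (-18.4) = -2
Signs: − − + + −
Runs: −×2, +×2, −×1 → 3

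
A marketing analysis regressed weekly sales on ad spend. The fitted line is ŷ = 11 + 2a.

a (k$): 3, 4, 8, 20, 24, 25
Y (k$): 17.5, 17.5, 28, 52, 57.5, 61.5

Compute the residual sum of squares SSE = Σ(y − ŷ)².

SSE = 7

a=3: ŷ = 11 + 2·3 = 17; r = 17.5 − 17 = 0.5
a=4: ŷ = 11 + 2·4 = 19; r = 17.5 − 19 = -1.5
a=8: ŷ = 11 + 2·8 = 27; r = 28 − 27 = 1
a=20: ŷ = 11 + 2·20 = 51; r = 52 − 51 = 1
a=24: ŷ = 11 + 2·24 = 59; r = 57.5 − 59 = -1.5
a=25: ŷ = 11 + 2·25 = 61; r = 61.5 − 61 = 0.5
SSE = 0.25 + 2.25 + 1 + 1 + 2.25 + 0.25 = 7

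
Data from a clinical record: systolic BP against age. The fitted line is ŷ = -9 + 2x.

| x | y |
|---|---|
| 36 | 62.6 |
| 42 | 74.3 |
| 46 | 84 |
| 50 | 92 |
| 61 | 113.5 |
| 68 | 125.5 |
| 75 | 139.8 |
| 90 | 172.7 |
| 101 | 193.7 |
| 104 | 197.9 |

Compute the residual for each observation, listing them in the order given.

-0.4, -0.7, 1, 1, 0.5, -1.5, -1.2, 1.7, 0.7, -1.1

x=36: ŷ = -9 + 2·36 = 63; r = 62.6 − 63 = -0.4
x=42: ŷ = -9 + 2·42 = 75; r = 74.3 − 75 = -0.7
x=46: ŷ = -9 + 2·46 = 83; r = 84 − 83 = 1
x=50: ŷ = -9 + 2·50 = 91; r = 92 − 91 = 1
x=61: ŷ = -9 + 2·61 = 113; r = 113.5 − 113 = 0.5
x=68: ŷ = -9 + 2·68 = 127; r = 125.5 − 127 = -1.5
x=75: ŷ = -9 + 2·75 = 141; r = 139.8 − 141 = -1.2
x=90: ŷ = -9 + 2·90 = 171; r = 172.7 − 171 = 1.7
x=101: ŷ = -9 + 2·101 = 193; r = 193.7 − 193 = 0.7
x=104: ŷ = -9 + 2·104 = 199; r = 197.9 − 199 = -1.1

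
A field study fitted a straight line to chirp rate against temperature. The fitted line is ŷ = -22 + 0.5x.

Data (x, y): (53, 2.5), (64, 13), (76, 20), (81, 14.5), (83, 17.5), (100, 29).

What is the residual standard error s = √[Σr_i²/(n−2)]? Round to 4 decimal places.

s = 3.5355

x=53: ŷ = -22 + 0.5·53 = 4.5; r = 2.5 − 4.5 = -2
x=64: ŷ = -22 + 0.5·64 = 10; r = 13 − 10 = 3
x=76: ŷ = -22 + 0.5·76 = 16; r = 20 − 16 = 4
x=81: ŷ = -22 + 0.5·81 = 18.5; r = 14.5 − 18.5 = -4
x=83: ŷ = -22 + 0.5·83 = 19.5; r = 17.5 − 19.5 = -2
x=100: ŷ = -22 + 0.5·100 = 28; r = 29 − 28 = 1
SSE = 4 + 9 + 16 + 16 + 4 + 1 = 50
s = √(50/4) = √12.5 ≈ 3.5355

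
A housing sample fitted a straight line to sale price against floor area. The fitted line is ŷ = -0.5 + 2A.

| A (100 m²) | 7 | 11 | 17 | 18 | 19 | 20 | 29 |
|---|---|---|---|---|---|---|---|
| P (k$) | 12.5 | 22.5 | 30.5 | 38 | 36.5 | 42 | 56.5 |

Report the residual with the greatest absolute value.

e = -3

A=7: ŷ = -0.5 + 2·7 = 13.5; e = 12.5 − 13.5 = -1
A=11: ŷ = -0.5 + 2·11 = 21.5; e = 22.5 − 21.5 = 1
A=17: ŷ = -0.5 + 2·17 = 33.5; e = 30.5 − 33.5 = -3
A=18: ŷ = -0.5 + 2·18 = 35.5; e = 38 − 35.5 = 2.5
A=19: ŷ = -0.5 + 2·19 = 37.5; e = 36.5 − 37.5 = -1
A=20: ŷ = -0.5 + 2·20 = 39.5; e = 42 − 39.5 = 2.5
A=29: ŷ = -0.5 + 2·29 = 57.5; e = 56.5 − 57.5 = -1
Largest |e| is 3 at A = 17, residual -3.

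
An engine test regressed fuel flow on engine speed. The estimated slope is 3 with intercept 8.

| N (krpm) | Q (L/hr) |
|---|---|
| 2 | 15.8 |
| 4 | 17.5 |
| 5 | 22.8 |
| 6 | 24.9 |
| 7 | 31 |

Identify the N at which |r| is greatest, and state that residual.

N=2: Q̂ = 8 + 3·2 = 14; r = 15.8 − 14 = 1.8
N=4: Q̂ = 8 + 3·4 = 20; r = 17.5 − 20 = -2.5
N=5: Q̂ = 8 + 3·5 = 23; r = 22.8 − 23 = -0.2
N=6: Q̂ = 8 + 3·6 = 26; r = 24.9 − 26 = -1.1
N=7: Q̂ = 8 + 3·7 = 29; r = 31 − 29 = 2
Largest |r| is 2.5 at N = 4, residual -2.5.

N = 4, r = -2.5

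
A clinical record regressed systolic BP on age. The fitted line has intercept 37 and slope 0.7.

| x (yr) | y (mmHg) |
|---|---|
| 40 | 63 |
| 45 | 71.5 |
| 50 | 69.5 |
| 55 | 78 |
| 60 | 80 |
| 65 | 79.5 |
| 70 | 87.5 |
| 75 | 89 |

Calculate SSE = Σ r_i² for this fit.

x=40: ŷ = 37 + 0.7·40 = 65; r = 63 − 65 = -2
x=45: ŷ = 37 + 0.7·45 = 68.5; r = 71.5 − 68.5 = 3
x=50: ŷ = 37 + 0.7·50 = 72; r = 69.5 − 72 = -2.5
x=55: ŷ = 37 + 0.7·55 = 75.5; r = 78 − 75.5 = 2.5
x=60: ŷ = 37 + 0.7·60 = 79; r = 80 − 79 = 1
x=65: ŷ = 37 + 0.7·65 = 82.5; r = 79.5 − 82.5 = -3
x=70: ŷ = 37 + 0.7·70 = 86; r = 87.5 − 86 = 1.5
x=75: ŷ = 37 + 0.7·75 = 89.5; r = 89 − 89.5 = -0.5
SSE = 4 + 9 + 6.25 + 6.25 + 1 + 9 + 2.25 + 0.25 = 38

SSE = 38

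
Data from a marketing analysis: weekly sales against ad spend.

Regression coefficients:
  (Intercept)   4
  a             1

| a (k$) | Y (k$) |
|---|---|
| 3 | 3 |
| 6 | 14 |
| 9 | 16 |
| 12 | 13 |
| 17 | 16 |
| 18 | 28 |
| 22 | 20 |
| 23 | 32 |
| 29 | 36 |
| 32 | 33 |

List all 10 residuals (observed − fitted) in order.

-4, 4, 3, -3, -5, 6, -6, 5, 3, -3

a=3: ŷ = 4 + 3 = 7; r = 3 − 7 = -4
a=6: ŷ = 4 + 6 = 10; r = 14 − 10 = 4
a=9: ŷ = 4 + 9 = 13; r = 16 − 13 = 3
a=12: ŷ = 4 + 12 = 16; r = 13 − 16 = -3
a=17: ŷ = 4 + 17 = 21; r = 16 − 21 = -5
a=18: ŷ = 4 + 18 = 22; r = 28 − 22 = 6
a=22: ŷ = 4 + 22 = 26; r = 20 − 26 = -6
a=23: ŷ = 4 + 23 = 27; r = 32 − 27 = 5
a=29: ŷ = 4 + 29 = 33; r = 36 − 33 = 3
a=32: ŷ = 4 + 32 = 36; r = 33 − 36 = -3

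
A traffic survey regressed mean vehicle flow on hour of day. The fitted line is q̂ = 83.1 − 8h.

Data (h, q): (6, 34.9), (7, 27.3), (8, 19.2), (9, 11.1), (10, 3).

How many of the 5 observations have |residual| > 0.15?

h=6: q̂ = 83.1 − 8·6 = 35.1; e = 34.9 − 35.1 = -0.2
h=7: q̂ = 83.1 − 8·7 = 27.1; e = 27.3 − 27.1 = 0.2
h=8: q̂ = 83.1 − 8·8 = 19.1; e = 19.2 − 19.1 = 0.1
h=9: q̂ = 83.1 − 8·9 = 11.1; e = 11.1 − 11.1 = 0
h=10: q̂ = 83.1 − 8·10 = 3.1; e = 3 − 3.1 = -0.1
|e| > 0.15: h=6 (|e|=0.2), h=7 (|e|=0.2) → 2

2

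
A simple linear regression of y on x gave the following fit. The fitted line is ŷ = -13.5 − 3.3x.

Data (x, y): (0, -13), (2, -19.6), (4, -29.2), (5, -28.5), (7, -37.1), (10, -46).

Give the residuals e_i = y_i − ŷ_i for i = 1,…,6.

x=0: ŷ = -13.5 − 3.3·0 = -13.5; e = -13 − (-13.5) = 0.5
x=2: ŷ = -13.5 − 3.3·2 = -20.1; e = -19.6 − (-20.1) = 0.5
x=4: ŷ = -13.5 − 3.3·4 = -26.7; e = -29.2 − (-26.7) = -2.5
x=5: ŷ = -13.5 − 3.3·5 = -30; e = -28.5 − (-30) = 1.5
x=7: ŷ = -13.5 − 3.3·7 = -36.6; e = -37.1 − (-36.6) = -0.5
x=10: ŷ = -13.5 − 3.3·10 = -46.5; e = -46 − (-46.5) = 0.5

0.5, 0.5, -2.5, 1.5, -0.5, 0.5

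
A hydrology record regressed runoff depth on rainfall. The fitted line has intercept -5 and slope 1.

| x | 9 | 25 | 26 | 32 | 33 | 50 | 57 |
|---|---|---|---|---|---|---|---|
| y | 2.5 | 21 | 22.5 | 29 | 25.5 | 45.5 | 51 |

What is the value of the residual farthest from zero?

x=9: ŷ = -5 + 9 = 4; r = 2.5 − 4 = -1.5
x=25: ŷ = -5 + 25 = 20; r = 21 − 20 = 1
x=26: ŷ = -5 + 26 = 21; r = 22.5 − 21 = 1.5
x=32: ŷ = -5 + 32 = 27; r = 29 − 27 = 2
x=33: ŷ = -5 + 33 = 28; r = 25.5 − 28 = -2.5
x=50: ŷ = -5 + 50 = 45; r = 45.5 − 45 = 0.5
x=57: ŷ = -5 + 57 = 52; r = 51 − 52 = -1
Largest |r| is 2.5 at x = 33, residual -2.5.

r = -2.5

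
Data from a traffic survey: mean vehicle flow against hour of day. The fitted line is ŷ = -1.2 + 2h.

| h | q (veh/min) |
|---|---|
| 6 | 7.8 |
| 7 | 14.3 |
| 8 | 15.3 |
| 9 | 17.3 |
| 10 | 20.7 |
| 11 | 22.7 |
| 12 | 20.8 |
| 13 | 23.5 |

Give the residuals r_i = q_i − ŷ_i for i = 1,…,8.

-3, 1.5, 0.5, 0.5, 1.9, 1.9, -2, -1.3

h=6: ŷ = -1.2 + 2·6 = 10.8; r = 7.8 − 10.8 = -3
h=7: ŷ = -1.2 + 2·7 = 12.8; r = 14.3 − 12.8 = 1.5
h=8: ŷ = -1.2 + 2·8 = 14.8; r = 15.3 − 14.8 = 0.5
h=9: ŷ = -1.2 + 2·9 = 16.8; r = 17.3 − 16.8 = 0.5
h=10: ŷ = -1.2 + 2·10 = 18.8; r = 20.7 − 18.8 = 1.9
h=11: ŷ = -1.2 + 2·11 = 20.8; r = 22.7 − 20.8 = 1.9
h=12: ŷ = -1.2 + 2·12 = 22.8; r = 20.8 − 22.8 = -2
h=13: ŷ = -1.2 + 2·13 = 24.8; r = 23.5 − 24.8 = -1.3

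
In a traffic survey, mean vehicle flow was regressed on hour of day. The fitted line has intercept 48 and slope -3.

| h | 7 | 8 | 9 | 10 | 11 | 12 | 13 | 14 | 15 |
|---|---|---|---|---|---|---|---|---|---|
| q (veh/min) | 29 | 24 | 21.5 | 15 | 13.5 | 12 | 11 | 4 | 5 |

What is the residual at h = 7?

q̂ = 48 − 3·7 = 27
e = 29 − 27 = 2

e = 2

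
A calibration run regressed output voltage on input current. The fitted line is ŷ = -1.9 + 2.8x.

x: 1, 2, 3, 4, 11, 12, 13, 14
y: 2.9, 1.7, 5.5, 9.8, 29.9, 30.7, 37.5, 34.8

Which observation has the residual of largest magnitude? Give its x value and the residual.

x=1: ŷ = -1.9 + 2.8·1 = 0.9; r = 2.9 − 0.9 = 2
x=2: ŷ = -1.9 + 2.8·2 = 3.7; r = 1.7 − 3.7 = -2
x=3: ŷ = -1.9 + 2.8·3 = 6.5; r = 5.5 − 6.5 = -1
x=4: ŷ = -1.9 + 2.8·4 = 9.3; r = 9.8 − 9.3 = 0.5
x=11: ŷ = -1.9 + 2.8·11 = 28.9; r = 29.9 − 28.9 = 1
x=12: ŷ = -1.9 + 2.8·12 = 31.7; r = 30.7 − 31.7 = -1
x=13: ŷ = -1.9 + 2.8·13 = 34.5; r = 37.5 − 34.5 = 3
x=14: ŷ = -1.9 + 2.8·14 = 37.3; r = 34.8 − 37.3 = -2.5
Largest |r| is 3 at x = 13, residual 3.

x = 13, r = 3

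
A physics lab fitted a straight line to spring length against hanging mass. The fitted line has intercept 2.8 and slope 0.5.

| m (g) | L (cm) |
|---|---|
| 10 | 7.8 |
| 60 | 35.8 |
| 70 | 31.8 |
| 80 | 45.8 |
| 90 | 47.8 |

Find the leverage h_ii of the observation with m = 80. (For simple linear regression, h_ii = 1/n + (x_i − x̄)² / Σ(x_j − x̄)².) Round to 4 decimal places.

h = 0.2835

m̄ = (10 + 60 + 70 + 80 + 90)/5 = 62
Σ(m − m̄)² = 2704 + 4 + 64 + 324 + 784 = 3880
h = 1/5 + (18)²/3880 = 0.2 + 0.0835052 = 0.2835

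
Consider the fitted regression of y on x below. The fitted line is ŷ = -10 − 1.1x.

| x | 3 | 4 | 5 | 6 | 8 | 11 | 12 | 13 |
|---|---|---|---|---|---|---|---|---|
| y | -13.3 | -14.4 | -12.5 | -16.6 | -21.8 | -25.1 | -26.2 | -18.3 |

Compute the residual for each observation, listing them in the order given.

0, 0, 3, 0, -3, -3, -3, 6

x=3: ŷ = -10 − 1.1·3 = -13.3; e = -13.3 − (-13.3) = 0
x=4: ŷ = -10 − 1.1·4 = -14.4; e = -14.4 − (-14.4) = 0
x=5: ŷ = -10 − 1.1·5 = -15.5; e = -12.5 − (-15.5) = 3
x=6: ŷ = -10 − 1.1·6 = -16.6; e = -16.6 − (-16.6) = 0
x=8: ŷ = -10 − 1.1·8 = -18.8; e = -21.8 − (-18.8) = -3
x=11: ŷ = -10 − 1.1·11 = -22.1; e = -25.1 − (-22.1) = -3
x=12: ŷ = -10 − 1.1·12 = -23.2; e = -26.2 − (-23.2) = -3
x=13: ŷ = -10 − 1.1·13 = -24.3; e = -18.3 − (-24.3) = 6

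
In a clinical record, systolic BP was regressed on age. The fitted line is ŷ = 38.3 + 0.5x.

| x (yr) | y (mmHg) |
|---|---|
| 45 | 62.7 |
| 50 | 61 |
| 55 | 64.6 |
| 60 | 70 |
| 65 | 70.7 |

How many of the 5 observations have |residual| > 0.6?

4

x=45: ŷ = 38.3 + 0.5·45 = 60.8; e = 62.7 − 60.8 = 1.9
x=50: ŷ = 38.3 + 0.5·50 = 63.3; e = 61 − 63.3 = -2.3
x=55: ŷ = 38.3 + 0.5·55 = 65.8; e = 64.6 − 65.8 = -1.2
x=60: ŷ = 38.3 + 0.5·60 = 68.3; e = 70 − 68.3 = 1.7
x=65: ŷ = 38.3 + 0.5·65 = 70.8; e = 70.7 − 70.8 = -0.1
|e| > 0.6: x=45 (|e|=1.9), x=50 (|e|=2.3), x=55 (|e|=1.2), x=60 (|e|=1.7) → 4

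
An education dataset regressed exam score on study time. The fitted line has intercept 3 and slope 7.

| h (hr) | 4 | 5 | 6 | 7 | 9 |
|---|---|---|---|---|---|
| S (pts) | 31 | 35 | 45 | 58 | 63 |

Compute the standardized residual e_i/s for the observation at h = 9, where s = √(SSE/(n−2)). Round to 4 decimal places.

-0.7071

h=4: ŷ = 3 + 7·4 = 31; e = 31 − 31 = 0
h=5: ŷ = 3 + 7·5 = 38; e = 35 − 38 = -3
h=6: ŷ = 3 + 7·6 = 45; e = 45 − 45 = 0
h=7: ŷ = 3 + 7·7 = 52; e = 58 − 52 = 6
h=9: ŷ = 3 + 7·9 = 66; e = 63 − 66 = -3
SSE = 0 + 9 + 0 + 36 + 9 = 54
s = √(54/3) = 4.24264
e/s = -3 / 4.24264 = -0.7071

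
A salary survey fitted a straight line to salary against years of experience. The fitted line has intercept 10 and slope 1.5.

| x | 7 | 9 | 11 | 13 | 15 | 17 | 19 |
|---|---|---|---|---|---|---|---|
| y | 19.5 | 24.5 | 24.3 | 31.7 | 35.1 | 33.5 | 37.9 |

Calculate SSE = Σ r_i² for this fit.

x=7: ŷ = 10 + 1.5·7 = 20.5; r = 19.5 − 20.5 = -1
x=9: ŷ = 10 + 1.5·9 = 23.5; r = 24.5 − 23.5 = 1
x=11: ŷ = 10 + 1.5·11 = 26.5; r = 24.3 − 26.5 = -2.2
x=13: ŷ = 10 + 1.5·13 = 29.5; r = 31.7 − 29.5 = 2.2
x=15: ŷ = 10 + 1.5·15 = 32.5; r = 35.1 − 32.5 = 2.6
x=17: ŷ = 10 + 1.5·17 = 35.5; r = 33.5 − 35.5 = -2
x=19: ŷ = 10 + 1.5·19 = 38.5; r = 37.9 − 38.5 = -0.6
SSE = 1 + 1 + 4.84 + 4.84 + 6.76 + 4 + 0.36 = 22.8

SSE = 22.8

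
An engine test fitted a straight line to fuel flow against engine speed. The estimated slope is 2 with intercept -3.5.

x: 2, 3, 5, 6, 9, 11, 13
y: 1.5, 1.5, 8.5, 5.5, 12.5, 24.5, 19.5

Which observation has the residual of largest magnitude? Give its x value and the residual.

x = 11, e = 6

x=2: ŷ = -3.5 + 2·2 = 0.5; e = 1.5 − 0.5 = 1
x=3: ŷ = -3.5 + 2·3 = 2.5; e = 1.5 − 2.5 = -1
x=5: ŷ = -3.5 + 2·5 = 6.5; e = 8.5 − 6.5 = 2
x=6: ŷ = -3.5 + 2·6 = 8.5; e = 5.5 − 8.5 = -3
x=9: ŷ = -3.5 + 2·9 = 14.5; e = 12.5 − 14.5 = -2
x=11: ŷ = -3.5 + 2·11 = 18.5; e = 24.5 − 18.5 = 6
x=13: ŷ = -3.5 + 2·13 = 22.5; e = 19.5 − 22.5 = -3
Largest |e| is 6 at x = 11, residual 6.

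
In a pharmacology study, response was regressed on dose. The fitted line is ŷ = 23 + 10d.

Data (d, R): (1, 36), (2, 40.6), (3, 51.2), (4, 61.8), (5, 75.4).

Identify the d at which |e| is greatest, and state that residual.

d=1: ŷ = 23 + 10·1 = 33; e = 36 − 33 = 3
d=2: ŷ = 23 + 10·2 = 43; e = 40.6 − 43 = -2.4
d=3: ŷ = 23 + 10·3 = 53; e = 51.2 − 53 = -1.8
d=4: ŷ = 23 + 10·4 = 63; e = 61.8 − 63 = -1.2
d=5: ŷ = 23 + 10·5 = 73; e = 75.4 − 73 = 2.4
Largest |e| is 3 at d = 1, residual 3.

d = 1, e = 3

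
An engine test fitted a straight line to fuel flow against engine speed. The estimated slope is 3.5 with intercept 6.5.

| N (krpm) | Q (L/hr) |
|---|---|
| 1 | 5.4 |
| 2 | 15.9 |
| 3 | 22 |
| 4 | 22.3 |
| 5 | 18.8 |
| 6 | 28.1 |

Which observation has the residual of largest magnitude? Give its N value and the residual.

N = 5, r = -5.2

N=1: ŷ = 6.5 + 3.5·1 = 10; r = 5.4 − 10 = -4.6
N=2: ŷ = 6.5 + 3.5·2 = 13.5; r = 15.9 − 13.5 = 2.4
N=3: ŷ = 6.5 + 3.5·3 = 17; r = 22 − 17 = 5
N=4: ŷ = 6.5 + 3.5·4 = 20.5; r = 22.3 − 20.5 = 1.8
N=5: ŷ = 6.5 + 3.5·5 = 24; r = 18.8 − 24 = -5.2
N=6: ŷ = 6.5 + 3.5·6 = 27.5; r = 28.1 − 27.5 = 0.6
Largest |r| is 5.2 at N = 5, residual -5.2.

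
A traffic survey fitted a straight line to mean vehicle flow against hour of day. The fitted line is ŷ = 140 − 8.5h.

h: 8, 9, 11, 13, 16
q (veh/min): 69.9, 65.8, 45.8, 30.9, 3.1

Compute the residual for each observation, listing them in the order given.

h=8: ŷ = 140 − 8.5·8 = 72; r = 69.9 − 72 = -2.1
h=9: ŷ = 140 − 8.5·9 = 63.5; r = 65.8 − 63.5 = 2.3
h=11: ŷ = 140 − 8.5·11 = 46.5; r = 45.8 − 46.5 = -0.7
h=13: ŷ = 140 − 8.5·13 = 29.5; r = 30.9 − 29.5 = 1.4
h=16: ŷ = 140 − 8.5·16 = 4; r = 3.1 − 4 = -0.9

-2.1, 2.3, -0.7, 1.4, -0.9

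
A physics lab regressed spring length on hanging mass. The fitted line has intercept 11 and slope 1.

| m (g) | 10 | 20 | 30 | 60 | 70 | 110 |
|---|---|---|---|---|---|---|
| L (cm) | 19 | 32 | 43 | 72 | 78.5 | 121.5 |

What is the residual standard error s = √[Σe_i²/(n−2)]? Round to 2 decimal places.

s = 2.03

m=10: L̂ = 11 + 10 = 21; e = 19 − 21 = -2
m=20: L̂ = 11 + 20 = 31; e = 32 − 31 = 1
m=30: L̂ = 11 + 30 = 41; e = 43 − 41 = 2
m=60: L̂ = 11 + 60 = 71; e = 72 − 71 = 1
m=70: L̂ = 11 + 70 = 81; e = 78.5 − 81 = -2.5
m=110: L̂ = 11 + 110 = 121; e = 121.5 − 121 = 0.5
SSE = 4 + 1 + 4 + 1 + 6.25 + 0.25 = 16.5
s = √(16.5/4) = √4.125 ≈ 2.03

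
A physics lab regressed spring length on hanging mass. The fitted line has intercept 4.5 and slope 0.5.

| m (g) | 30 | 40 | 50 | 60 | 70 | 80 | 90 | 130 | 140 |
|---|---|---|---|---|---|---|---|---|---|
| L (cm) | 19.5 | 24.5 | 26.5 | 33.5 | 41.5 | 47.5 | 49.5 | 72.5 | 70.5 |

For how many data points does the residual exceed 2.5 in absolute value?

m=30: L̂ = 4.5 + 0.5·30 = 19.5; r = 19.5 − 19.5 = 0
m=40: L̂ = 4.5 + 0.5·40 = 24.5; r = 24.5 − 24.5 = 0
m=50: L̂ = 4.5 + 0.5·50 = 29.5; r = 26.5 − 29.5 = -3
m=60: L̂ = 4.5 + 0.5·60 = 34.5; r = 33.5 − 34.5 = -1
m=70: L̂ = 4.5 + 0.5·70 = 39.5; r = 41.5 − 39.5 = 2
m=80: L̂ = 4.5 + 0.5·80 = 44.5; r = 47.5 − 44.5 = 3
m=90: L̂ = 4.5 + 0.5·90 = 49.5; r = 49.5 − 49.5 = 0
m=130: L̂ = 4.5 + 0.5·130 = 69.5; r = 72.5 − 69.5 = 3
m=140: L̂ = 4.5 + 0.5·140 = 74.5; r = 70.5 − 74.5 = -4
|r| > 2.5: m=50 (|r|=3), m=80 (|r|=3), m=130 (|r|=3), m=140 (|r|=4) → 4

4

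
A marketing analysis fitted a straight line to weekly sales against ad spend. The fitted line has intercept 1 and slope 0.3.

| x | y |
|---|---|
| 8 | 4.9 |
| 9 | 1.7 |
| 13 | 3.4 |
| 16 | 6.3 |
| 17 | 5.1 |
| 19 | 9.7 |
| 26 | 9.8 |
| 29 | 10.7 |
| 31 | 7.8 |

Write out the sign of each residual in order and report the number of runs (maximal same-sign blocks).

x=8: ŷ = 1 + 0.3·8 = 3.4; e = 4.9 − 3.4 = 1.5
x=9: ŷ = 1 + 0.3·9 = 3.7; e = 1.7 − 3.7 = -2
x=13: ŷ = 1 + 0.3·13 = 4.9; e = 3.4 − 4.9 = -1.5
x=16: ŷ = 1 + 0.3·16 = 5.8; e = 6.3 − 5.8 = 0.5
x=17: ŷ = 1 + 0.3·17 = 6.1; e = 5.1 − 6.1 = -1
x=19: ŷ = 1 + 0.3·19 = 6.7; e = 9.7 − 6.7 = 3
x=26: ŷ = 1 + 0.3·26 = 8.8; e = 9.8 − 8.8 = 1
x=29: ŷ = 1 + 0.3·29 = 9.7; e = 10.7 − 9.7 = 1
x=31: ŷ = 1 + 0.3·31 = 10.3; e = 7.8 − 10.3 = -2.5
Signs: + − − + − + + + −
Runs: +×1, −×2, +×1, −×1, +×3, −×1 → 6

6 runs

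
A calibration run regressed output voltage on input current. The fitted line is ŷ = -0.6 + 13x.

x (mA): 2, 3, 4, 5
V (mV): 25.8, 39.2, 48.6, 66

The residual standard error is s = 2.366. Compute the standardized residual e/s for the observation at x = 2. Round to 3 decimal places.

ŷ = -0.6 + 13·2 = 25.4
e = 25.8 − 25.4 = 0.4
e/s = 0.4 / 2.366 = 0.169

0.169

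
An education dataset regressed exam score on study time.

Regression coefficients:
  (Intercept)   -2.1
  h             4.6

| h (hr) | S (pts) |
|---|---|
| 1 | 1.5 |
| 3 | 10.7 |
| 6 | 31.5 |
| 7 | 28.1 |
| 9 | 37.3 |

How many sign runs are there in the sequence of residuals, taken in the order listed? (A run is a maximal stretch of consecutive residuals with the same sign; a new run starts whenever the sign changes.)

h=1: ŷ = -2.1 + 4.6·1 = 2.5; e = 1.5 − 2.5 = -1
h=3: ŷ = -2.1 + 4.6·3 = 11.7; e = 10.7 − 11.7 = -1
h=6: ŷ = -2.1 + 4.6·6 = 25.5; e = 31.5 − 25.5 = 6
h=7: ŷ = -2.1 + 4.6·7 = 30.1; e = 28.1 − 30.1 = -2
h=9: ŷ = -2.1 + 4.6·9 = 39.3; e = 37.3 − 39.3 = -2
Signs: − − + − −
Runs: −×2, +×1, −×2 → 3

3 runs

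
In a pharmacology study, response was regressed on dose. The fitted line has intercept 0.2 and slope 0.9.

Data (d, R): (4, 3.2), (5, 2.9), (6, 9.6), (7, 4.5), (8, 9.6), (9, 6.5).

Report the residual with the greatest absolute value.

e = 4

d=4: ŷ = 0.2 + 0.9·4 = 3.8; e = 3.2 − 3.8 = -0.6
d=5: ŷ = 0.2 + 0.9·5 = 4.7; e = 2.9 − 4.7 = -1.8
d=6: ŷ = 0.2 + 0.9·6 = 5.6; e = 9.6 − 5.6 = 4
d=7: ŷ = 0.2 + 0.9·7 = 6.5; e = 4.5 − 6.5 = -2
d=8: ŷ = 0.2 + 0.9·8 = 7.4; e = 9.6 − 7.4 = 2.2
d=9: ŷ = 0.2 + 0.9·9 = 8.3; e = 6.5 − 8.3 = -1.8
Largest |e| is 4 at d = 6, residual 4.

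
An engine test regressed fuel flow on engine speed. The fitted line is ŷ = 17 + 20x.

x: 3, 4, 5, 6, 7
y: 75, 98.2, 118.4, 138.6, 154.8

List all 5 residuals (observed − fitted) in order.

-2, 1.2, 1.4, 1.6, -2.2

x=3: ŷ = 17 + 20·3 = 77; r = 75 − 77 = -2
x=4: ŷ = 17 + 20·4 = 97; r = 98.2 − 97 = 1.2
x=5: ŷ = 17 + 20·5 = 117; r = 118.4 − 117 = 1.4
x=6: ŷ = 17 + 20·6 = 137; r = 138.6 − 137 = 1.6
x=7: ŷ = 17 + 20·7 = 157; r = 154.8 − 157 = -2.2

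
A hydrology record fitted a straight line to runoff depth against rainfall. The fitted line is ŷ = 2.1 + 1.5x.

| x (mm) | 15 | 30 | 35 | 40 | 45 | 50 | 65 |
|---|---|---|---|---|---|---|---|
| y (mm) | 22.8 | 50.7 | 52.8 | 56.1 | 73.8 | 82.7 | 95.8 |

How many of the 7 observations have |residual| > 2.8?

x=15: ŷ = 2.1 + 1.5·15 = 24.6; e = 22.8 − 24.6 = -1.8
x=30: ŷ = 2.1 + 1.5·30 = 47.1; e = 50.7 − 47.1 = 3.6
x=35: ŷ = 2.1 + 1.5·35 = 54.6; e = 52.8 − 54.6 = -1.8
x=40: ŷ = 2.1 + 1.5·40 = 62.1; e = 56.1 − 62.1 = -6
x=45: ŷ = 2.1 + 1.5·45 = 69.6; e = 73.8 − 69.6 = 4.2
x=50: ŷ = 2.1 + 1.5·50 = 77.1; e = 82.7 − 77.1 = 5.6
x=65: ŷ = 2.1 + 1.5·65 = 99.6; e = 95.8 − 99.6 = -3.8
|e| > 2.8: x=30 (|e|=3.6), x=40 (|e|=6), x=45 (|e|=4.2), x=50 (|e|=5.6), x=65 (|e|=3.8) → 5

5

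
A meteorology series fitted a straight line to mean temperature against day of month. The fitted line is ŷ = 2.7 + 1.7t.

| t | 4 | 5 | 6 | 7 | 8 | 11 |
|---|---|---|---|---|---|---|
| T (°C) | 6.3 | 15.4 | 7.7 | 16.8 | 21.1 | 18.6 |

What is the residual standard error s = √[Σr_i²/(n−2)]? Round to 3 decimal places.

s = 4.760

t=4: ŷ = 2.7 + 1.7·4 = 9.5; r = 6.3 − 9.5 = -3.2
t=5: ŷ = 2.7 + 1.7·5 = 11.2; r = 15.4 − 11.2 = 4.2
t=6: ŷ = 2.7 + 1.7·6 = 12.9; r = 7.7 − 12.9 = -5.2
t=7: ŷ = 2.7 + 1.7·7 = 14.6; r = 16.8 − 14.6 = 2.2
t=8: ŷ = 2.7 + 1.7·8 = 16.3; r = 21.1 − 16.3 = 4.8
t=11: ŷ = 2.7 + 1.7·11 = 21.4; r = 18.6 − 21.4 = -2.8
SSE = 10.24 + 17.64 + 27.04 + 4.84 + 23.04 + 7.84 = 90.64
s = √(90.64/4) = √22.66 ≈ 4.760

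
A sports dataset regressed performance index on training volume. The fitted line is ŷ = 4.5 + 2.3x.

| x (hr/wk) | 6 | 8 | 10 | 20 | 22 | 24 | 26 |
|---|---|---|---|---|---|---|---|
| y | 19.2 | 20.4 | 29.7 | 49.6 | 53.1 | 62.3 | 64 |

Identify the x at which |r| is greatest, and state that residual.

x=6: ŷ = 4.5 + 2.3·6 = 18.3; r = 19.2 − 18.3 = 0.9
x=8: ŷ = 4.5 + 2.3·8 = 22.9; r = 20.4 − 22.9 = -2.5
x=10: ŷ = 4.5 + 2.3·10 = 27.5; r = 29.7 − 27.5 = 2.2
x=20: ŷ = 4.5 + 2.3·20 = 50.5; r = 49.6 − 50.5 = -0.9
x=22: ŷ = 4.5 + 2.3·22 = 55.1; r = 53.1 − 55.1 = -2
x=24: ŷ = 4.5 + 2.3·24 = 59.7; r = 62.3 − 59.7 = 2.6
x=26: ŷ = 4.5 + 2.3·26 = 64.3; r = 64 − 64.3 = -0.3
Largest |r| is 2.6 at x = 24, residual 2.6.

x = 24, r = 2.6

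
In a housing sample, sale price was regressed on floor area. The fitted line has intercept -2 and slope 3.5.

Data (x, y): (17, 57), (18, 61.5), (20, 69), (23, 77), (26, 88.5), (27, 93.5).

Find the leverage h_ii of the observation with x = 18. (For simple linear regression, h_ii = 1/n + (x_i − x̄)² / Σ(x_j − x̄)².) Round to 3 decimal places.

x̄ = (17 + 18 + 20 + 23 + 26 + 27)/6 = 21.8333
Σ(x − x̄)² = 23.3611 + 14.6944 + 3.36111 + 1.36111 + 17.3611 + 26.6944 = 86.8333
h = 1/6 + (-3.83333)²/86.8333 = 0.166667 + 0.169226 = 0.336

h = 0.336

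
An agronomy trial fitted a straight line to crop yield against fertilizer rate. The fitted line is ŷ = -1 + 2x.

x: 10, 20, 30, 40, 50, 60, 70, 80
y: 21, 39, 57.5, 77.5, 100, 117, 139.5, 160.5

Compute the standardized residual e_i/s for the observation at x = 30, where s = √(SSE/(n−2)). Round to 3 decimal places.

-0.919

x=10: ŷ = -1 + 2·10 = 19; e = 21 − 19 = 2
x=20: ŷ = -1 + 2·20 = 39; e = 39 − 39 = 0
x=30: ŷ = -1 + 2·30 = 59; e = 57.5 − 59 = -1.5
x=40: ŷ = -1 + 2·40 = 79; e = 77.5 − 79 = -1.5
x=50: ŷ = -1 + 2·50 = 99; e = 100 − 99 = 1
x=60: ŷ = -1 + 2·60 = 119; e = 117 − 119 = -2
x=70: ŷ = -1 + 2·70 = 139; e = 139.5 − 139 = 0.5
x=80: ŷ = -1 + 2·80 = 159; e = 160.5 − 159 = 1.5
SSE = 4 + 0 + 2.25 + 2.25 + 1 + 4 + 0.25 + 2.25 = 16
s = √(16/6) = 1.63299
e/s = -1.5 / 1.63299 = -0.919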